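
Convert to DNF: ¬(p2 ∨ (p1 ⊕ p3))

¬(p2 ∨ (p1 ⊕ p3))
= ¬(p2 ∨ (p1 ∧ ¬p3) ∨ (¬p1 ∧ p3))   [expand ⊕]
= ¬p2 ∧ ¬(p1 ∧ ¬p3) ∧ ¬(¬p1 ∧ p3)   [De Morgan]
= ¬p2 ∧ (¬p1 ∨ ¬¬p3) ∧ ¬(¬p1 ∧ p3)   [De Morgan]
= ¬p2 ∧ (¬p1 ∨ p3) ∧ ¬(¬p1 ∧ p3)   [double negation]
= ¬p2 ∧ (¬p1 ∨ p3) ∧ (¬¬p1 ∨ ¬p3)   [De Morgan]
= ¬p2 ∧ (¬p1 ∨ p3) ∧ (p1 ∨ ¬p3)   [double negation]
= (¬p2 ∧ ¬p1 ∧ p1) ∨ (¬p2 ∧ ¬p1 ∧ ¬p3) ∨ (¬p2 ∧ p3 ∧ p1) ∨ (¬p2 ∧ p3 ∧ ¬p3)   [distribute ∧ over ∨]
= (¬p2 ∧ ¬p1 ∧ ¬p3) ∨ (¬p2 ∧ p3 ∧ p1)   [simplify]

(¬p2 ∧ ¬p1 ∧ ¬p3) ∨ (¬p2 ∧ p3 ∧ p1)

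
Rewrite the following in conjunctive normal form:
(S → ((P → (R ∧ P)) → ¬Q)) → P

(S → ((P → (R ∧ P)) → ¬Q)) → P
⇔ ¬(S → ((P → (R ∧ P)) → ¬Q)) ∨ P   — eliminate →
⇔ ¬(¬S ∨ ((P → (R ∧ P)) → ¬Q)) ∨ P   — eliminate →
⇔ ¬(¬S ∨ ¬(P → (R ∧ P)) ∨ ¬Q) ∨ P   — eliminate →
⇔ ¬(¬S ∨ ¬(¬P ∨ (R ∧ P)) ∨ ¬Q) ∨ P   — eliminate →
⇔ (¬¬S ∧ ¬¬(¬P ∨ (R ∧ P)) ∧ ¬¬Q) ∨ P   — De Morgan
⇔ (S ∧ ¬¬(¬P ∨ (R ∧ P)) ∧ ¬¬Q) ∨ P   — double negation
⇔ (S ∧ (¬P ∨ (R ∧ P)) ∧ ¬¬Q) ∨ P   — double negation
⇔ (S ∧ (¬P ∨ (R ∧ P)) ∧ Q) ∨ P   — double negation
⇔ (S ∨ P) ∧ (¬P ∨ R ∨ P) ∧ (¬P ∨ P ∨ P) ∧ (Q ∨ P)   — distribute ∨ over ∧
⇔ (S ∨ P) ∧ (Q ∨ P)   — simplify

(S ∨ P) ∧ (Q ∨ P)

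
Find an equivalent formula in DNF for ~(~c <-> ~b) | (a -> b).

~(~c <-> ~b) | (a -> b)
≡ ~((~c -> ~b) & (~b -> ~c)) | (a -> b)   [eliminate <->]
≡ ~((~~c | ~b) & (~b -> ~c)) | (a -> b)   [eliminate ->]
≡ ~((~~c | ~b) & (~~b | ~c)) | (a -> b)   [eliminate ->]
≡ ~((~~c | ~b) & (~~b | ~c)) | ~a | b   [eliminate ->]
≡ ~(~~c | ~b) | ~(~~b | ~c) | ~a | b   [De Morgan]
≡ (~~~c & ~~b) | ~(~~b | ~c) | ~a | b   [De Morgan]
≡ (~c & ~~b) | ~(~~b | ~c) | ~a | b   [double negation]
≡ (~c & b) | ~(~~b | ~c) | ~a | b   [double negation]
≡ (~c & b) | (~~~b & ~~c) | ~a | b   [De Morgan]
≡ (~c & b) | (~b & ~~c) | ~a | b   [double negation]
≡ (~c & b) | (~b & c) | ~a | b   [double negation]
≡ (~b & c) | ~a | b   [simplify]

(~b & c) | ~a | b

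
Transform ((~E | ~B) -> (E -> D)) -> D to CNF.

((~E | ~B) -> (E -> D)) -> D
≡ ~((~E | ~B) -> (E -> D)) | D   [eliminate ->]
≡ ~(~(~E | ~B) | (E -> D)) | D   [eliminate ->]
≡ ~(~(~E | ~B) | ~E | D) | D   [eliminate ->]
≡ (~~(~E | ~B) & ~~E & ~D) | D   [De Morgan]
≡ ((~E | ~B) & ~~E & ~D) | D   [double negation]
≡ ((~E | ~B) & E & ~D) | D   [double negation]
≡ (~E | ~B | D) & (E | D) & (~D | D)   [distribute | over &]
≡ (~E | ~B | D) & (E | D)   [simplify]

(~E | ~B | D) & (E | D)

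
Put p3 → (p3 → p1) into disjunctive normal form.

¬p3 ∨ p1

p3 → (p3 → p1)
⇔ ¬p3 ∨ (p3 → p1)   [eliminate →]
⇔ ¬p3 ∨ ¬p3 ∨ p1   [eliminate →]
⇔ ¬p3 ∨ p1   [simplify]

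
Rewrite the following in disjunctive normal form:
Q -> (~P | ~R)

Q -> (~P | ~R)
⇔ ~Q | ~P | ~R   [eliminate ->]

~Q | ~P | ~R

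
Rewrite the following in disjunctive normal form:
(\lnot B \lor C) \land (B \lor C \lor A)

(\lnot B \land A) \lor C

(\lnot B \lor C) \land (B \lor C \lor A)
≡ (\lnot B \land B) \lor (\lnot B \land C) \lor (\lnot B \land A) \lor (C \land B) \lor (C \land C) \lor (C \land A)   — distribute \land over \lor
≡ (\lnot B \land A) \lor C   — simplify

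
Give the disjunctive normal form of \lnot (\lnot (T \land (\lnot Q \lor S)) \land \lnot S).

(T \land \lnot Q) \lor S

\lnot (\lnot (T \land (\lnot Q \lor S)) \land \lnot S)
= \lnot \lnot (T \land (\lnot Q \lor S)) \lor \lnot \lnot S   (De Morgan)
= (T \land (\lnot Q \lor S)) \lor \lnot \lnot S   (double negation)
= (T \land (\lnot Q \lor S)) \lor S   (double negation)
= (T \land \lnot Q) \lor (T \land S) \lor S   (distribute \land over \lor)
= (T \land \lnot Q) \lor S   (simplify)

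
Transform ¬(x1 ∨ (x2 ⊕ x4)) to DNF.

¬(x1 ∨ (x2 ⊕ x4))
= ¬(x1 ∨ x2 ∧ ¬x4 ∨ ¬x2 ∧ x4)   [expand ⊕]
= ¬x1 ∧ ¬(x2 ∧ ¬x4) ∧ ¬(¬x2 ∧ x4)   [De Morgan]
= ¬x1 ∧ (¬x2 ∨ ¬¬x4) ∧ ¬(¬x2 ∧ x4)   [De Morgan]
= ¬x1 ∧ (¬x2 ∨ x4) ∧ ¬(¬x2 ∧ x4)   [double negation]
= ¬x1 ∧ (¬x2 ∨ x4) ∧ (¬¬x2 ∨ ¬x4)   [De Morgan]
= ¬x1 ∧ (¬x2 ∨ x4) ∧ (x2 ∨ ¬x4)   [double negation]
= ¬x1 ∧ ¬x2 ∧ x2 ∨ ¬x1 ∧ ¬x2 ∧ ¬x4 ∨ ¬x1 ∧ x4 ∧ x2 ∨ ¬x1 ∧ x4 ∧ ¬x4   [distribute ∧ over ∨]
= ¬x1 ∧ ¬x2 ∧ ¬x4 ∨ ¬x1 ∧ x4 ∧ x2   [simplify]

¬x1 ∧ ¬x2 ∧ ¬x4 ∨ ¬x1 ∧ x4 ∧ x2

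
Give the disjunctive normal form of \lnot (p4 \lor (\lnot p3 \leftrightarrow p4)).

\lnot (p4 \lor (\lnot p3 \leftrightarrow p4))
= \lnot (p4 \lor ((\lnot p3 \to p4) \land (p4 \to \lnot p3)))   (eliminate \leftrightarrow)
= \lnot (p4 \lor ((\lnot \lnot p3 \lor p4) \land (p4 \to \lnot p3)))   (eliminate \to)
= \lnot (p4 \lor ((\lnot \lnot p3 \lor p4) \land (\lnot p4 \lor \lnot p3)))   (eliminate \to)
= \lnot p4 \land \lnot ((\lnot \lnot p3 \lor p4) \land (\lnot p4 \lor \lnot p3))   (De Morgan)
= \lnot p4 \land (\lnot (\lnot \lnot p3 \lor p4) \lor \lnot (\lnot p4 \lor \lnot p3))   (De Morgan)
= \lnot p4 \land ((\lnot \lnot \lnot p3 \land \lnot p4) \lor \lnot (\lnot p4 \lor \lnot p3))   (De Morgan)
= \lnot p4 \land ((\lnot p3 \land \lnot p4) \lor \lnot (\lnot p4 \lor \lnot p3))   (double negation)
= \lnot p4 \land ((\lnot p3 \land \lnot p4) \lor (\lnot \lnot p4 \land \lnot \lnot p3))   (De Morgan)
= \lnot p4 \land ((\lnot p3 \land \lnot p4) \lor (p4 \land \lnot \lnot p3))   (double negation)
= \lnot p4 \land ((\lnot p3 \land \lnot p4) \lor (p4 \land p3))   (double negation)
= (\lnot p4 \land \lnot p3 \land \lnot p4) \lor (\lnot p4 \land p4 \land p3)   (distribute \land over \lor)
= \lnot p4 \land \lnot p3   (simplify)

\lnot p4 \land \lnot p3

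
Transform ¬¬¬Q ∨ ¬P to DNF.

¬Q ∨ ¬P

¬¬¬Q ∨ ¬P
⇔ ¬Q ∨ ¬P   [double negation]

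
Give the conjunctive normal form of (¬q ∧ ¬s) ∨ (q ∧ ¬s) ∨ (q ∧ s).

(¬q ∧ ¬s) ∨ (q ∧ ¬s) ∨ (q ∧ s)
≡ (¬q ∨ q ∨ q) ∧ (¬q ∨ q ∨ s) ∧ (¬q ∨ ¬s ∨ q) ∧ (¬q ∨ ¬s ∨ s) ∧ (¬s ∨ q ∨ q) ∧ (¬s ∨ q ∨ s) ∧ (¬s ∨ ¬s ∨ q) ∧ (¬s ∨ ¬s ∨ s)   [distribute ∨ over ∧]
≡ ¬s ∨ q   [simplify]

¬s ∨ q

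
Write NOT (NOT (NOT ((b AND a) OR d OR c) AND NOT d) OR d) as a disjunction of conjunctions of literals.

(NOT b AND NOT d AND NOT c) OR (NOT a AND NOT d AND NOT c)

NOT (NOT (NOT ((b AND a) OR d OR c) AND NOT d) OR d)
≡ NOT NOT (NOT ((b AND a) OR d OR c) AND NOT d) AND NOT d   (De Morgan)
≡ NOT ((b AND a) OR d OR c) AND NOT d AND NOT d   (double negation)
≡ NOT (b AND a) AND NOT d AND NOT c AND NOT d AND NOT d   (De Morgan)
≡ (NOT b OR NOT a) AND NOT d AND NOT c AND NOT d AND NOT d   (De Morgan)
≡ (NOT b AND NOT d AND NOT c AND NOT d AND NOT d) OR (NOT a AND NOT d AND NOT c AND NOT d AND NOT d)   (distribute AND over OR)
≡ (NOT b AND NOT d AND NOT c) OR (NOT a AND NOT d AND NOT c)   (simplify)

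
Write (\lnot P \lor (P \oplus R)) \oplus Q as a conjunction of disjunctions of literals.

(\lnot P \lor (P \oplus R)) \oplus Q
≡ (\lnot P \lor (P \oplus R) \lor Q) \land \lnot ((\lnot P \lor (P \oplus R)) \land Q)   (expand \oplus)
≡ (\lnot P \lor ((P \lor R) \land \lnot (P \land R)) \lor Q) \land \lnot ((\lnot P \lor (P \oplus R)) \land Q)   (expand \oplus)
≡ (\lnot P \lor ((P \lor R) \land \lnot (P \land R)) \lor Q) \land \lnot ((\lnot P \lor ((P \lor R) \land \lnot (P \land R))) \land Q)   (expand \oplus)
≡ (\lnot P \lor ((P \lor R) \land (\lnot P \lor \lnot R)) \lor Q) \land \lnot ((\lnot P \lor ((P \lor R) \land \lnot (P \land R))) \land Q)   (De Morgan)
≡ (\lnot P \lor ((P \lor R) \land (\lnot P \lor \lnot R)) \lor Q) \land (\lnot (\lnot P \lor ((P \lor R) \land \lnot (P \land R))) \lor \lnot Q)   (De Morgan)
≡ (\lnot P \lor ((P \lor R) \land (\lnot P \lor \lnot R)) \lor Q) \land ((\lnot \lnot P \land \lnot ((P \lor R) \land \lnot (P \land R))) \lor \lnot Q)   (De Morgan)
≡ (\lnot P \lor ((P \lor R) \land (\lnot P \lor \lnot R)) \lor Q) \land ((P \land \lnot ((P \lor R) \land \lnot (P \land R))) \lor \lnot Q)   (double negation)
≡ (\lnot P \lor ((P \lor R) \land (\lnot P \lor \lnot R)) \lor Q) \land ((P \land (\lnot (P \lor R) \lor \lnot \lnot (P \land R))) \lor \lnot Q)   (De Morgan)
≡ (\lnot P \lor ((P \lor R) \land (\lnot P \lor \lnot R)) \lor Q) \land ((P \land ((\lnot P \land \lnot R) \lor \lnot \lnot (P \land R))) \lor \lnot Q)   (De Morgan)
≡ (\lnot P \lor ((P \lor R) \land (\lnot P \lor \lnot R)) \lor Q) \land ((P \land ((\lnot P \land \lnot R) \lor (P \land R))) \lor \lnot Q)   (double negation)
≡ (\lnot P \lor P \lor R \lor Q) \land (\lnot P \lor \lnot P \lor \lnot R \lor Q) \land (P \lor \lnot Q) \land (\lnot P \lor P \lor \lnot Q) \land (\lnot P \lor R \lor \lnot Q) \land (\lnot R \lor P \lor \lnot Q) \land (\lnot R \lor R \lor \lnot Q)   (distribute \lor over \land)
≡ (\lnot P \lor \lnot R \lor Q) \land (P \lor \lnot Q) \land (\lnot P \lor R \lor \lnot Q)   (simplify)

(\lnot P \lor \lnot R \lor Q) \land (P \lor \lnot Q) \land (\lnot P \lor R \lor \lnot Q)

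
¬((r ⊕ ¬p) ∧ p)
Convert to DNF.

(¬r ∧ p) ∨ ¬p

¬((r ⊕ ¬p) ∧ p)
⇔ ¬(((r ∧ ¬¬p) ∨ (¬r ∧ ¬p)) ∧ p)   — expand ⊕
⇔ ¬((r ∧ ¬¬p) ∨ (¬r ∧ ¬p)) ∨ ¬p   — De Morgan
⇔ (¬(r ∧ ¬¬p) ∧ ¬(¬r ∧ ¬p)) ∨ ¬p   — De Morgan
⇔ ((¬r ∨ ¬¬¬p) ∧ ¬(¬r ∧ ¬p)) ∨ ¬p   — De Morgan
⇔ ((¬r ∨ ¬p) ∧ ¬(¬r ∧ ¬p)) ∨ ¬p   — double negation
⇔ ((¬r ∨ ¬p) ∧ (¬¬r ∨ ¬¬p)) ∨ ¬p   — De Morgan
⇔ ((¬r ∨ ¬p) ∧ (r ∨ ¬¬p)) ∨ ¬p   — double negation
⇔ ((¬r ∨ ¬p) ∧ (r ∨ p)) ∨ ¬p   — double negation
⇔ (¬r ∧ r) ∨ (¬r ∧ p) ∨ (¬p ∧ r) ∨ (¬p ∧ p) ∨ ¬p   — distribute ∧ over ∨
⇔ (¬r ∧ p) ∨ ¬p   — simplify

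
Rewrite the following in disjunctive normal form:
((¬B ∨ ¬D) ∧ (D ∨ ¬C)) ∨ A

(¬B ∧ D) ∨ (¬B ∧ ¬C) ∨ (¬D ∧ ¬C) ∨ A

((¬B ∨ ¬D) ∧ (D ∨ ¬C)) ∨ A
≡ (¬B ∧ D) ∨ (¬B ∧ ¬C) ∨ (¬D ∧ D) ∨ (¬D ∧ ¬C) ∨ A   (distribute ∧ over ∨)
≡ (¬B ∧ D) ∨ (¬B ∧ ¬C) ∨ (¬D ∧ ¬C) ∨ A   (simplify)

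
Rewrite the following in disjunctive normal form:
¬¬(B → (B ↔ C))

¬¬(B → (B ↔ C))
≡ ¬¬(¬B ∨ (B ↔ C))   [eliminate →]
≡ ¬¬(¬B ∨ (B → C) ∧ (C → B))   [eliminate ↔]
≡ ¬¬(¬B ∨ (¬B ∨ C) ∧ (C → B))   [eliminate →]
≡ ¬¬(¬B ∨ (¬B ∨ C) ∧ (¬C ∨ B))   [eliminate →]
≡ ¬B ∨ (¬B ∨ C) ∧ (¬C ∨ B)   [double negation]
≡ ¬B ∨ ¬B ∧ ¬C ∨ ¬B ∧ B ∨ C ∧ ¬C ∨ C ∧ B   [distribute ∧ over ∨]
≡ ¬B ∨ C ∧ B   [simplify]

¬B ∨ C ∧ B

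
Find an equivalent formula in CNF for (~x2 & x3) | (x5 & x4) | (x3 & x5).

(~x2 | x5) & (x3 | x5) & (x3 | x4)

(~x2 & x3) | (x5 & x4) | (x3 & x5)
≡ (~x2 | x5 | x3) & (~x2 | x5 | x5) & (~x2 | x4 | x3) & (~x2 | x4 | x5) & (x3 | x5 | x3) & (x3 | x5 | x5) & (x3 | x4 | x3) & (x3 | x4 | x5)   [distribute | over &]
≡ (~x2 | x5) & (x3 | x5) & (x3 | x4)   [simplify]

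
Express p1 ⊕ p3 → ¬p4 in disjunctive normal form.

¬p1 ∧ ¬p3 ∨ p3 ∧ p1 ∨ ¬p4

p1 ⊕ p3 → ¬p4
= ¬(p1 ⊕ p3) ∨ ¬p4   (eliminate →)
= ¬(p1 ∧ ¬p3 ∨ ¬p1 ∧ p3) ∨ ¬p4   (expand ⊕)
= ¬(p1 ∧ ¬p3) ∧ ¬(¬p1 ∧ p3) ∨ ¬p4   (De Morgan)
= (¬p1 ∨ ¬¬p3) ∧ ¬(¬p1 ∧ p3) ∨ ¬p4   (De Morgan)
= (¬p1 ∨ p3) ∧ ¬(¬p1 ∧ p3) ∨ ¬p4   (double negation)
= (¬p1 ∨ p3) ∧ (¬¬p1 ∨ ¬p3) ∨ ¬p4   (De Morgan)
= (¬p1 ∨ p3) ∧ (p1 ∨ ¬p3) ∨ ¬p4   (double negation)
= ¬p1 ∧ p1 ∨ ¬p1 ∧ ¬p3 ∨ p3 ∧ p1 ∨ p3 ∧ ¬p3 ∨ ¬p4   (distribute ∧ over ∨)
= ¬p1 ∧ ¬p3 ∨ p3 ∧ p1 ∨ ¬p4   (simplify)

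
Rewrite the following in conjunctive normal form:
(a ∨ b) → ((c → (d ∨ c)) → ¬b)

(a ∨ b) → ((c → (d ∨ c)) → ¬b)
= ¬(a ∨ b) ∨ ((c → (d ∨ c)) → ¬b)   [eliminate →]
= ¬(a ∨ b) ∨ ¬(c → (d ∨ c)) ∨ ¬b   [eliminate →]
= ¬(a ∨ b) ∨ ¬(¬c ∨ d ∨ c) ∨ ¬b   [eliminate →]
= (¬a ∧ ¬b) ∨ ¬(¬c ∨ d ∨ c) ∨ ¬b   [De Morgan]
= (¬a ∧ ¬b) ∨ (¬¬c ∧ ¬d ∧ ¬c) ∨ ¬b   [De Morgan]
= (¬a ∧ ¬b) ∨ (c ∧ ¬d ∧ ¬c) ∨ ¬b   [double negation]
= (¬a ∨ c ∨ ¬b) ∧ (¬a ∨ ¬d ∨ ¬b) ∧ (¬a ∨ ¬c ∨ ¬b) ∧ (¬b ∨ c ∨ ¬b) ∧ (¬b ∨ ¬d ∨ ¬b) ∧ (¬b ∨ ¬c ∨ ¬b)   [distribute ∨ over ∧]
= (¬b ∨ c) ∧ (¬b ∨ ¬d) ∧ (¬b ∨ ¬c)   [simplify]

(¬b ∨ c) ∧ (¬b ∨ ¬d) ∧ (¬b ∨ ¬c)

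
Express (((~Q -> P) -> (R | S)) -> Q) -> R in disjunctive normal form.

(~Q & ~P) | (S & ~Q) | R

(((~Q -> P) -> (R | S)) -> Q) -> R
⇔ ~(((~Q -> P) -> (R | S)) -> Q) | R
⇔ ~(~((~Q -> P) -> (R | S)) | Q) | R
⇔ ~(~(~(~Q -> P) | R | S) | Q) | R
⇔ ~(~(~(~~Q | P) | R | S) | Q) | R
⇔ (~~(~(~~Q | P) | R | S) & ~Q) | R
⇔ ((~(~~Q | P) | R | S) & ~Q) | R
⇔ (((~~~Q & ~P) | R | S) & ~Q) | R
⇔ (((~Q & ~P) | R | S) & ~Q) | R
⇔ (~Q & ~P & ~Q) | (R & ~Q) | (S & ~Q) | R
⇔ (~Q & ~P) | (S & ~Q) | R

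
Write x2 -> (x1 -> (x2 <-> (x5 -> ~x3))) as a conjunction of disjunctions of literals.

~x2 | ~x1 | ~x5 | ~x3

x2 -> (x1 -> (x2 <-> (x5 -> ~x3)))
⇔ ~x2 | (x1 -> (x2 <-> (x5 -> ~x3)))   — eliminate ->
⇔ ~x2 | ~x1 | (x2 <-> (x5 -> ~x3))   — eliminate ->
⇔ ~x2 | ~x1 | ((x2 -> (x5 -> ~x3)) & ((x5 -> ~x3) -> x2))   — eliminate <->
⇔ ~x2 | ~x1 | ((~x2 | (x5 -> ~x3)) & ((x5 -> ~x3) -> x2))   — eliminate ->
⇔ ~x2 | ~x1 | ((~x2 | ~x5 | ~x3) & ((x5 -> ~x3) -> x2))   — eliminate ->
⇔ ~x2 | ~x1 | ((~x2 | ~x5 | ~x3) & (~(x5 -> ~x3) | x2))   — eliminate ->
⇔ ~x2 | ~x1 | ((~x2 | ~x5 | ~x3) & (~(~x5 | ~x3) | x2))   — eliminate ->
⇔ ~x2 | ~x1 | ((~x2 | ~x5 | ~x3) & ((~~x5 & ~~x3) | x2))   — De Morgan
⇔ ~x2 | ~x1 | ((~x2 | ~x5 | ~x3) & ((x5 & ~~x3) | x2))   — double negation
⇔ ~x2 | ~x1 | ((~x2 | ~x5 | ~x3) & ((x5 & x3) | x2))   — double negation
⇔ (~x2 | ~x1 | ~x2 | ~x5 | ~x3) & (~x2 | ~x1 | x5 | x2) & (~x2 | ~x1 | x3 | x2)   — distribute | over &
⇔ ~x2 | ~x1 | ~x5 | ~x3   — simplify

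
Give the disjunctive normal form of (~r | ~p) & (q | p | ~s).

(~r & q) | (~r & p) | (~r & ~s) | (~p & q) | (~p & ~s)

(~r | ~p) & (q | p | ~s)
= (~r & q) | (~r & p) | (~r & ~s) | (~p & q) | (~p & p) | (~p & ~s)
= (~r & q) | (~r & p) | (~r & ~s) | (~p & q) | (~p & ~s)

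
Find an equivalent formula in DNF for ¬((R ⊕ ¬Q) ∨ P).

(¬R ∧ Q ∧ ¬P) ∨ (¬Q ∧ R ∧ ¬P)

¬((R ⊕ ¬Q) ∨ P)
⇔ ¬((R ∧ ¬¬Q) ∨ (¬R ∧ ¬Q) ∨ P)   (expand ⊕)
⇔ ¬(R ∧ ¬¬Q) ∧ ¬(¬R ∧ ¬Q) ∧ ¬P   (De Morgan)
⇔ (¬R ∨ ¬¬¬Q) ∧ ¬(¬R ∧ ¬Q) ∧ ¬P   (De Morgan)
⇔ (¬R ∨ ¬Q) ∧ ¬(¬R ∧ ¬Q) ∧ ¬P   (double negation)
⇔ (¬R ∨ ¬Q) ∧ (¬¬R ∨ ¬¬Q) ∧ ¬P   (De Morgan)
⇔ (¬R ∨ ¬Q) ∧ (R ∨ ¬¬Q) ∧ ¬P   (double negation)
⇔ (¬R ∨ ¬Q) ∧ (R ∨ Q) ∧ ¬P   (double negation)
⇔ (¬R ∧ R ∧ ¬P) ∨ (¬R ∧ Q ∧ ¬P) ∨ (¬Q ∧ R ∧ ¬P) ∨ (¬Q ∧ Q ∧ ¬P)   (distribute ∧ over ∨)
⇔ (¬R ∧ Q ∧ ¬P) ∨ (¬Q ∧ R ∧ ¬P)   (simplify)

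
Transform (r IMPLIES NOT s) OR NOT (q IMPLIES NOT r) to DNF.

(r IMPLIES NOT s) OR NOT (q IMPLIES NOT r)
≡ NOT r OR NOT s OR NOT (q IMPLIES NOT r)   — eliminate IMPLIES
≡ NOT r OR NOT s OR NOT (NOT q OR NOT r)   — eliminate IMPLIES
≡ NOT r OR NOT s OR (NOT NOT q AND NOT NOT r)   — De Morgan
≡ NOT r OR NOT s OR (q AND NOT NOT r)   — double negation
≡ NOT r OR NOT s OR (q AND r)   — double negation

NOT r OR NOT s OR (q AND r)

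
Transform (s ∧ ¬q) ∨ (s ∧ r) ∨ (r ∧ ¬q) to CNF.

(s ∨ r) ∧ (s ∨ ¬q) ∧ (¬q ∨ r)

(s ∧ ¬q) ∨ (s ∧ r) ∨ (r ∧ ¬q)
≡ (s ∨ s ∨ r) ∧ (s ∨ s ∨ ¬q) ∧ (s ∨ r ∨ r) ∧ (s ∨ r ∨ ¬q) ∧ (¬q ∨ s ∨ r) ∧ (¬q ∨ s ∨ ¬q) ∧ (¬q ∨ r ∨ r) ∧ (¬q ∨ r ∨ ¬q)   [distribute ∨ over ∧]
≡ (s ∨ r) ∧ (s ∨ ¬q) ∧ (¬q ∨ r)   [simplify]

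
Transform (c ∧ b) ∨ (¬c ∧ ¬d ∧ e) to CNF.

(c ∨ ¬d) ∧ (c ∨ e) ∧ (b ∨ ¬c) ∧ (b ∨ ¬d) ∧ (b ∨ e)

(c ∧ b) ∨ (¬c ∧ ¬d ∧ e)
≡ (c ∨ ¬c) ∧ (c ∨ ¬d) ∧ (c ∨ e) ∧ (b ∨ ¬c) ∧ (b ∨ ¬d) ∧ (b ∨ e)   (distribute ∨ over ∧)
≡ (c ∨ ¬d) ∧ (c ∨ e) ∧ (b ∨ ¬c) ∧ (b ∨ ¬d) ∧ (b ∨ e)   (simplify)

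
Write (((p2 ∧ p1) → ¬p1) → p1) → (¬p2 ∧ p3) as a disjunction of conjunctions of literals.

(((p2 ∧ p1) → ¬p1) → p1) → (¬p2 ∧ p3)
⇔ ¬(((p2 ∧ p1) → ¬p1) → p1) ∨ (¬p2 ∧ p3)   [eliminate →]
⇔ ¬(¬((p2 ∧ p1) → ¬p1) ∨ p1) ∨ (¬p2 ∧ p3)   [eliminate →]
⇔ ¬(¬(¬(p2 ∧ p1) ∨ ¬p1) ∨ p1) ∨ (¬p2 ∧ p3)   [eliminate →]
⇔ (¬¬(¬(p2 ∧ p1) ∨ ¬p1) ∧ ¬p1) ∨ (¬p2 ∧ p3)   [De Morgan]
⇔ ((¬(p2 ∧ p1) ∨ ¬p1) ∧ ¬p1) ∨ (¬p2 ∧ p3)   [double negation]
⇔ ((¬p2 ∨ ¬p1 ∨ ¬p1) ∧ ¬p1) ∨ (¬p2 ∧ p3)   [De Morgan]
⇔ (¬p2 ∧ ¬p1) ∨ (¬p1 ∧ ¬p1) ∨ (¬p1 ∧ ¬p1) ∨ (¬p2 ∧ p3)   [distribute ∧ over ∨]
⇔ ¬p1 ∨ (¬p2 ∧ p3)   [simplify]

¬p1 ∨ (¬p2 ∧ p3)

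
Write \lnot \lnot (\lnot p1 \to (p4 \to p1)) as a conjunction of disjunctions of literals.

\lnot \lnot (\lnot p1 \to (p4 \to p1))
≡ \lnot \lnot (\lnot \lnot p1 \lor (p4 \to p1))   — eliminate \to
≡ \lnot \lnot (\lnot \lnot p1 \lor \lnot p4 \lor p1)   — eliminate \to
≡ \lnot \lnot p1 \lor \lnot p4 \lor p1   — double negation
≡ p1 \lor \lnot p4 \lor p1   — double negation
≡ p1 \lor \lnot p4   — simplify

p1 \lor \lnot p4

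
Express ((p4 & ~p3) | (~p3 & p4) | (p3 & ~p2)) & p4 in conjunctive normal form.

(~p3 | ~p2) & p4

((p4 & ~p3) | (~p3 & p4) | (p3 & ~p2)) & p4
⇔ (p4 | ~p3 | p3) & (p4 | ~p3 | ~p2) & (p4 | p4 | p3) & (p4 | p4 | ~p2) & (~p3 | ~p3 | p3) & (~p3 | ~p3 | ~p2) & (~p3 | p4 | p3) & (~p3 | p4 | ~p2) & p4   — distribute | over &
⇔ (~p3 | ~p2) & p4   — simplify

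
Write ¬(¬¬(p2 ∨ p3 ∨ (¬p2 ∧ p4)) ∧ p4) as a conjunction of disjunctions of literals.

(¬p2 ∨ ¬p4) ∧ (¬p3 ∨ ¬p4) ∧ (p2 ∨ ¬p4)

¬(¬¬(p2 ∨ p3 ∨ (¬p2 ∧ p4)) ∧ p4)
≡ ¬¬¬(p2 ∨ p3 ∨ (¬p2 ∧ p4)) ∨ ¬p4   [De Morgan]
≡ ¬(p2 ∨ p3 ∨ (¬p2 ∧ p4)) ∨ ¬p4   [double negation]
≡ (¬p2 ∧ ¬p3 ∧ ¬(¬p2 ∧ p4)) ∨ ¬p4   [De Morgan]
≡ (¬p2 ∧ ¬p3 ∧ (¬¬p2 ∨ ¬p4)) ∨ ¬p4   [De Morgan]
≡ (¬p2 ∧ ¬p3 ∧ (p2 ∨ ¬p4)) ∨ ¬p4   [double negation]
≡ (¬p2 ∨ ¬p4) ∧ (¬p3 ∨ ¬p4) ∧ (p2 ∨ ¬p4 ∨ ¬p4)   [distribute ∨ over ∧]
≡ (¬p2 ∨ ¬p4) ∧ (¬p3 ∨ ¬p4) ∧ (p2 ∨ ¬p4)   [simplify]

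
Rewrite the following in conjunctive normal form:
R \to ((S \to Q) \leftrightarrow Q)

R \to ((S \to Q) \leftrightarrow Q)
⇔ \lnot R \lor ((S \to Q) \leftrightarrow Q)   (eliminate \to)
⇔ \lnot R \lor (((S \to Q) \to Q) \land (Q \to (S \to Q)))   (eliminate \leftrightarrow)
⇔ \lnot R \lor ((\lnot (S \to Q) \lor Q) \land (Q \to (S \to Q)))   (eliminate \to)
⇔ \lnot R \lor ((\lnot (\lnot S \lor Q) \lor Q) \land (Q \to (S \to Q)))   (eliminate \to)
⇔ \lnot R \lor ((\lnot (\lnot S \lor Q) \lor Q) \land (\lnot Q \lor (S \to Q)))   (eliminate \to)
⇔ \lnot R \lor ((\lnot (\lnot S \lor Q) \lor Q) \land (\lnot Q \lor \lnot S \lor Q))   (eliminate \to)
⇔ \lnot R \lor (((\lnot \lnot S \land \lnot Q) \lor Q) \land (\lnot Q \lor \lnot S \lor Q))   (De Morgan)
⇔ \lnot R \lor (((S \land \lnot Q) \lor Q) \land (\lnot Q \lor \lnot S \lor Q))   (double negation)
⇔ (\lnot R \lor S \lor Q) \land (\lnot R \lor \lnot Q \lor Q) \land (\lnot R \lor \lnot Q \lor \lnot S \lor Q)   (distribute \lor over \land)
⇔ \lnot R \lor S \lor Q   (simplify)

\lnot R \lor S \lor Q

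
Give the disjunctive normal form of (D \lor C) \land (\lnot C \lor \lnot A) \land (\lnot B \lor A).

(D \lor C) \land (\lnot C \lor \lnot A) \land (\lnot B \lor A)
≡ D \land \lnot C \land \lnot B \lor D \land \lnot C \land A \lor D \land \lnot A \land \lnot B \lor D \land \lnot A \land A \lor C \land \lnot C \land \lnot B \lor C \land \lnot C \land A \lor C \land \lnot A \land \lnot B \lor C \land \lnot A \land A
≡ D \land \lnot C \land \lnot B \lor D \land \lnot C \land A \lor D \land \lnot A \land \lnot B \lor C \land \lnot A \land \lnot B

D \land \lnot C \land \lnot B \lor D \land \lnot C \land A \lor D \land \lnot A \land \lnot B \lor C \land \lnot A \land \lnot B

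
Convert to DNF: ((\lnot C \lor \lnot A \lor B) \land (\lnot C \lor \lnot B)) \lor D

\lnot C \lor (\lnot A \land \lnot B) \lor D

((\lnot C \lor \lnot A \lor B) \land (\lnot C \lor \lnot B)) \lor D
≡ (\lnot C \land \lnot C) \lor (\lnot C \land \lnot B) \lor (\lnot A \land \lnot C) \lor (\lnot A \land \lnot B) \lor (B \land \lnot C) \lor (B \land \lnot B) \lor D
≡ \lnot C \lor (\lnot A \land \lnot B) \lor D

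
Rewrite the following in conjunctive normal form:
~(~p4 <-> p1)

~(~p4 <-> p1)
⇔ ~((~p4 -> p1) & (p1 -> ~p4))
⇔ ~((~~p4 | p1) & (p1 -> ~p4))
⇔ ~((~~p4 | p1) & (~p1 | ~p4))
⇔ ~(~~p4 | p1) | ~(~p1 | ~p4)
⇔ (~~~p4 & ~p1) | ~(~p1 | ~p4)
⇔ (~p4 & ~p1) | ~(~p1 | ~p4)
⇔ (~p4 & ~p1) | (~~p1 & ~~p4)
⇔ (~p4 & ~p1) | (p1 & ~~p4)
⇔ (~p4 & ~p1) | (p1 & p4)
⇔ (~p4 | p1) & (~p4 | p4) & (~p1 | p1) & (~p1 | p4)
⇔ (~p4 | p1) & (~p1 | p4)

(~p4 | p1) & (~p1 | p4)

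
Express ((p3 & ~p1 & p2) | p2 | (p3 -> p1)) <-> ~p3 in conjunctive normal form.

(~p2 | ~p3) & (~p1 | ~p3)

((p3 & ~p1 & p2) | p2 | (p3 -> p1)) <-> ~p3
⇔ (((p3 & ~p1 & p2) | p2 | (p3 -> p1)) -> ~p3) & (~p3 -> ((p3 & ~p1 & p2) | p2 | (p3 -> p1)))   — eliminate <->
⇔ (~((p3 & ~p1 & p2) | p2 | (p3 -> p1)) | ~p3) & (~p3 -> ((p3 & ~p1 & p2) | p2 | (p3 -> p1)))   — eliminate ->
⇔ (~((p3 & ~p1 & p2) | p2 | ~p3 | p1) | ~p3) & (~p3 -> ((p3 & ~p1 & p2) | p2 | (p3 -> p1)))   — eliminate ->
⇔ (~((p3 & ~p1 & p2) | p2 | ~p3 | p1) | ~p3) & (~~p3 | (p3 & ~p1 & p2) | p2 | (p3 -> p1))   — eliminate ->
⇔ (~((p3 & ~p1 & p2) | p2 | ~p3 | p1) | ~p3) & (~~p3 | (p3 & ~p1 & p2) | p2 | ~p3 | p1)   — eliminate ->
⇔ ((~(p3 & ~p1 & p2) & ~p2 & ~~p3 & ~p1) | ~p3) & (~~p3 | (p3 & ~p1 & p2) | p2 | ~p3 | p1)   — De Morgan
⇔ (((~p3 | ~~p1 | ~p2) & ~p2 & ~~p3 & ~p1) | ~p3) & (~~p3 | (p3 & ~p1 & p2) | p2 | ~p3 | p1)   — De Morgan
⇔ (((~p3 | p1 | ~p2) & ~p2 & ~~p3 & ~p1) | ~p3) & (~~p3 | (p3 & ~p1 & p2) | p2 | ~p3 | p1)   — double negation
⇔ (((~p3 | p1 | ~p2) & ~p2 & p3 & ~p1) | ~p3) & (~~p3 | (p3 & ~p1 & p2) | p2 | ~p3 | p1)   — double negation
⇔ (((~p3 | p1 | ~p2) & ~p2 & p3 & ~p1) | ~p3) & (p3 | (p3 & ~p1 & p2) | p2 | ~p3 | p1)   — double negation
⇔ (~p3 | p1 | ~p2 | ~p3) & (~p2 | ~p3) & (p3 | ~p3) & (~p1 | ~p3) & (p3 | p3 | p2 | ~p3 | p1) & (p3 | ~p1 | p2 | ~p3 | p1) & (p3 | p2 | p2 | ~p3 | p1)   — distribute | over &
⇔ (~p2 | ~p3) & (~p1 | ~p3)   — simplify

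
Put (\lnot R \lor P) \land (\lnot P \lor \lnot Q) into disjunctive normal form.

(\lnot R \lor P) \land (\lnot P \lor \lnot Q)
⇔ (\lnot R \land \lnot P) \lor (\lnot R \land \lnot Q) \lor (P \land \lnot P) \lor (P \land \lnot Q)   (distribute \land over \lor)
⇔ (\lnot R \land \lnot P) \lor (\lnot R \land \lnot Q) \lor (P \land \lnot Q)   (simplify)

(\lnot R \land \lnot P) \lor (\lnot R \land \lnot Q) \lor (P \land \lnot Q)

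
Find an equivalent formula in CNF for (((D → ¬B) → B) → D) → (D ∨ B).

D ∨ B

(((D → ¬B) → B) → D) → (D ∨ B)
≡ ¬(((D → ¬B) → B) → D) ∨ D ∨ B   [eliminate →]
≡ ¬(¬((D → ¬B) → B) ∨ D) ∨ D ∨ B   [eliminate →]
≡ ¬(¬(¬(D → ¬B) ∨ B) ∨ D) ∨ D ∨ B   [eliminate →]
≡ ¬(¬(¬(¬D ∨ ¬B) ∨ B) ∨ D) ∨ D ∨ B   [eliminate →]
≡ (¬¬(¬(¬D ∨ ¬B) ∨ B) ∧ ¬D) ∨ D ∨ B   [De Morgan]
≡ ((¬(¬D ∨ ¬B) ∨ B) ∧ ¬D) ∨ D ∨ B   [double negation]
≡ (((¬¬D ∧ ¬¬B) ∨ B) ∧ ¬D) ∨ D ∨ B   [De Morgan]
≡ (((D ∧ ¬¬B) ∨ B) ∧ ¬D) ∨ D ∨ B   [double negation]
≡ (((D ∧ B) ∨ B) ∧ ¬D) ∨ D ∨ B   [double negation]
≡ (D ∨ B ∨ D ∨ B) ∧ (B ∨ B ∨ D ∨ B) ∧ (¬D ∨ D ∨ B)   [distribute ∨ over ∧]
≡ D ∨ B   [simplify]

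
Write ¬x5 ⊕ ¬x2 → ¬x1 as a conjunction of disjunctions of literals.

¬x5 ⊕ ¬x2 → ¬x1
= ¬(¬x5 ⊕ ¬x2) ∨ ¬x1
= ¬((¬x5 ∨ ¬x2) ∧ ¬(¬x5 ∧ ¬x2)) ∨ ¬x1
= ¬(¬x5 ∨ ¬x2) ∨ ¬¬(¬x5 ∧ ¬x2) ∨ ¬x1
= ¬¬x5 ∧ ¬¬x2 ∨ ¬¬(¬x5 ∧ ¬x2) ∨ ¬x1
= x5 ∧ ¬¬x2 ∨ ¬¬(¬x5 ∧ ¬x2) ∨ ¬x1
= x5 ∧ x2 ∨ ¬¬(¬x5 ∧ ¬x2) ∨ ¬x1
= x5 ∧ x2 ∨ ¬x5 ∧ ¬x2 ∨ ¬x1
= (x5 ∨ ¬x5 ∨ ¬x1) ∧ (x5 ∨ ¬x2 ∨ ¬x1) ∧ (x2 ∨ ¬x5 ∨ ¬x1) ∧ (x2 ∨ ¬x2 ∨ ¬x1)
= (x5 ∨ ¬x2 ∨ ¬x1) ∧ (x2 ∨ ¬x5 ∨ ¬x1)

(x5 ∨ ¬x2 ∨ ¬x1) ∧ (x2 ∨ ¬x5 ∨ ¬x1)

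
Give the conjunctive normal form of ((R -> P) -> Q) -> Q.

((R -> P) -> Q) -> Q
≡ ~((R -> P) -> Q) | Q   [eliminate ->]
≡ ~(~(R -> P) | Q) | Q   [eliminate ->]
≡ ~(~(~R | P) | Q) | Q   [eliminate ->]
≡ (~~(~R | P) & ~Q) | Q   [De Morgan]
≡ ((~R | P) & ~Q) | Q   [double negation]
≡ (~R | P | Q) & (~Q | Q)   [distribute | over &]
≡ ~R | P | Q   [simplify]

~R | P | Q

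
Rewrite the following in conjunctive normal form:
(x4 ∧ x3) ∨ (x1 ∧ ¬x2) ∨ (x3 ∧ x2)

(x4 ∨ x1 ∨ x2) ∧ (x3 ∨ x1) ∧ (x3 ∨ ¬x2)

(x4 ∧ x3) ∨ (x1 ∧ ¬x2) ∨ (x3 ∧ x2)
= (x4 ∨ x1 ∨ x3) ∧ (x4 ∨ x1 ∨ x2) ∧ (x4 ∨ ¬x2 ∨ x3) ∧ (x4 ∨ ¬x2 ∨ x2) ∧ (x3 ∨ x1 ∨ x3) ∧ (x3 ∨ x1 ∨ x2) ∧ (x3 ∨ ¬x2 ∨ x3) ∧ (x3 ∨ ¬x2 ∨ x2)   — distribute ∨ over ∧
= (x4 ∨ x1 ∨ x2) ∧ (x3 ∨ x1) ∧ (x3 ∨ ¬x2)   — simplify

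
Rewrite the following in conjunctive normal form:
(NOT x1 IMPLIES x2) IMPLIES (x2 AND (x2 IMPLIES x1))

(NOT x1 OR x2) AND (NOT x2 OR x1)

(NOT x1 IMPLIES x2) IMPLIES (x2 AND (x2 IMPLIES x1))
⇔ NOT (NOT x1 IMPLIES x2) OR (x2 AND (x2 IMPLIES x1))   — eliminate IMPLIES
⇔ NOT (NOT NOT x1 OR x2) OR (x2 AND (x2 IMPLIES x1))   — eliminate IMPLIES
⇔ NOT (NOT NOT x1 OR x2) OR (x2 AND (NOT x2 OR x1))   — eliminate IMPLIES
⇔ (NOT NOT NOT x1 AND NOT x2) OR (x2 AND (NOT x2 OR x1))   — De Morgan
⇔ (NOT x1 AND NOT x2) OR (x2 AND (NOT x2 OR x1))   — double negation
⇔ (NOT x1 OR x2) AND (NOT x1 OR NOT x2 OR x1) AND (NOT x2 OR x2) AND (NOT x2 OR NOT x2 OR x1)   — distribute OR over AND
⇔ (NOT x1 OR x2) AND (NOT x2 OR x1)   — simplify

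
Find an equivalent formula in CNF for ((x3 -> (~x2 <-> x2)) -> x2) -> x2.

~x3 | x2

((x3 -> (~x2 <-> x2)) -> x2) -> x2
≡ ~((x3 -> (~x2 <-> x2)) -> x2) | x2   [eliminate ->]
≡ ~(~(x3 -> (~x2 <-> x2)) | x2) | x2   [eliminate ->]
≡ ~(~(~x3 | (~x2 <-> x2)) | x2) | x2   [eliminate ->]
≡ ~(~(~x3 | ((~x2 -> x2) & (x2 -> ~x2))) | x2) | x2   [eliminate <->]
≡ ~(~(~x3 | ((~~x2 | x2) & (x2 -> ~x2))) | x2) | x2   [eliminate ->]
≡ ~(~(~x3 | ((~~x2 | x2) & (~x2 | ~x2))) | x2) | x2   [eliminate ->]
≡ (~~(~x3 | ((~~x2 | x2) & (~x2 | ~x2))) & ~x2) | x2   [De Morgan]
≡ ((~x3 | ((~~x2 | x2) & (~x2 | ~x2))) & ~x2) | x2   [double negation]
≡ ((~x3 | ((x2 | x2) & (~x2 | ~x2))) & ~x2) | x2   [double negation]
≡ (~x3 | x2 | x2 | x2) & (~x3 | ~x2 | ~x2 | x2) & (~x2 | x2)   [distribute | over &]
≡ ~x3 | x2   [simplify]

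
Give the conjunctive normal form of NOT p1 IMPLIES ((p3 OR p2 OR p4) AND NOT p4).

NOT p1 IMPLIES ((p3 OR p2 OR p4) AND NOT p4)
⇔ NOT NOT p1 OR ((p3 OR p2 OR p4) AND NOT p4)   — eliminate IMPLIES
⇔ p1 OR ((p3 OR p2 OR p4) AND NOT p4)   — double negation
⇔ (p1 OR p3 OR p2 OR p4) AND (p1 OR NOT p4)   — distribute OR over AND

(p1 OR p3 OR p2 OR p4) AND (p1 OR NOT p4)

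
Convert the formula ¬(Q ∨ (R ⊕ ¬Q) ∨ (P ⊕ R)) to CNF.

¬Q ∧ (Q ∨ R) ∧ (¬P ∨ R) ∧ (¬R ∨ P)

¬(Q ∨ (R ⊕ ¬Q) ∨ (P ⊕ R))
⇔ ¬(Q ∨ ((R ∨ ¬Q) ∧ ¬(R ∧ ¬Q)) ∨ (P ⊕ R))   [expand ⊕]
⇔ ¬(Q ∨ ((R ∨ ¬Q) ∧ ¬(R ∧ ¬Q)) ∨ ((P ∨ R) ∧ ¬(P ∧ R)))   [expand ⊕]
⇔ ¬Q ∧ ¬((R ∨ ¬Q) ∧ ¬(R ∧ ¬Q)) ∧ ¬((P ∨ R) ∧ ¬(P ∧ R))   [De Morgan]
⇔ ¬Q ∧ (¬(R ∨ ¬Q) ∨ ¬¬(R ∧ ¬Q)) ∧ ¬((P ∨ R) ∧ ¬(P ∧ R))   [De Morgan]
⇔ ¬Q ∧ ((¬R ∧ ¬¬Q) ∨ ¬¬(R ∧ ¬Q)) ∧ ¬((P ∨ R) ∧ ¬(P ∧ R))   [De Morgan]
⇔ ¬Q ∧ ((¬R ∧ Q) ∨ ¬¬(R ∧ ¬Q)) ∧ ¬((P ∨ R) ∧ ¬(P ∧ R))   [double negation]
⇔ ¬Q ∧ ((¬R ∧ Q) ∨ (R ∧ ¬Q)) ∧ ¬((P ∨ R) ∧ ¬(P ∧ R))   [double negation]
⇔ ¬Q ∧ ((¬R ∧ Q) ∨ (R ∧ ¬Q)) ∧ (¬(P ∨ R) ∨ ¬¬(P ∧ R))   [De Morgan]
⇔ ¬Q ∧ ((¬R ∧ Q) ∨ (R ∧ ¬Q)) ∧ ((¬P ∧ ¬R) ∨ ¬¬(P ∧ R))   [De Morgan]
⇔ ¬Q ∧ ((¬R ∧ Q) ∨ (R ∧ ¬Q)) ∧ ((¬P ∧ ¬R) ∨ (P ∧ R))   [double negation]
⇔ ¬Q ∧ (¬R ∨ R) ∧ (¬R ∨ ¬Q) ∧ (Q ∨ R) ∧ (Q ∨ ¬Q) ∧ (¬P ∨ P) ∧ (¬P ∨ R) ∧ (¬R ∨ P) ∧ (¬R ∨ R)   [distribute ∨ over ∧]
⇔ ¬Q ∧ (Q ∨ R) ∧ (¬P ∨ R) ∧ (¬R ∨ P)   [simplify]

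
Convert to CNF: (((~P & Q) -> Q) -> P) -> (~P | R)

(((~P & Q) -> Q) -> P) -> (~P | R)
= ~(((~P & Q) -> Q) -> P) | ~P | R   (eliminate ->)
= ~(~((~P & Q) -> Q) | P) | ~P | R   (eliminate ->)
= ~(~(~(~P & Q) | Q) | P) | ~P | R   (eliminate ->)
= (~~(~(~P & Q) | Q) & ~P) | ~P | R   (De Morgan)
= ((~(~P & Q) | Q) & ~P) | ~P | R   (double negation)
= ((~~P | ~Q | Q) & ~P) | ~P | R   (De Morgan)
= ((P | ~Q | Q) & ~P) | ~P | R   (double negation)
= (P | ~Q | Q | ~P | R) & (~P | ~P | R)   (distribute | over &)
= ~P | R   (simplify)

~P | R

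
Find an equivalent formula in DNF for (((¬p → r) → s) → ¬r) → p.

s ∧ r ∨ p

(((¬p → r) → s) → ¬r) → p
≡ ¬(((¬p → r) → s) → ¬r) ∨ p   [eliminate →]
≡ ¬(¬((¬p → r) → s) ∨ ¬r) ∨ p   [eliminate →]
≡ ¬(¬(¬(¬p → r) ∨ s) ∨ ¬r) ∨ p   [eliminate →]
≡ ¬(¬(¬(¬¬p ∨ r) ∨ s) ∨ ¬r) ∨ p   [eliminate →]
≡ ¬¬(¬(¬¬p ∨ r) ∨ s) ∧ ¬¬r ∨ p   [De Morgan]
≡ (¬(¬¬p ∨ r) ∨ s) ∧ ¬¬r ∨ p   [double negation]
≡ (¬¬¬p ∧ ¬r ∨ s) ∧ ¬¬r ∨ p   [De Morgan]
≡ (¬p ∧ ¬r ∨ s) ∧ ¬¬r ∨ p   [double negation]
≡ (¬p ∧ ¬r ∨ s) ∧ r ∨ p   [double negation]
≡ ¬p ∧ ¬r ∧ r ∨ s ∧ r ∨ p   [distribute ∧ over ∨]
≡ s ∧ r ∨ p   [simplify]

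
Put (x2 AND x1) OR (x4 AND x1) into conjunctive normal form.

(x2 OR x4) AND x1

(x2 AND x1) OR (x4 AND x1)
≡ (x2 OR x4) AND (x2 OR x1) AND (x1 OR x4) AND (x1 OR x1)   (distribute OR over AND)
≡ (x2 OR x4) AND x1   (simplify)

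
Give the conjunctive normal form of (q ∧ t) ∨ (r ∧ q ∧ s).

q ∧ (t ∨ r) ∧ (t ∨ s)

(q ∧ t) ∨ (r ∧ q ∧ s)
= (q ∨ r) ∧ (q ∨ q) ∧ (q ∨ s) ∧ (t ∨ r) ∧ (t ∨ q) ∧ (t ∨ s)
= q ∧ (t ∨ r) ∧ (t ∨ s)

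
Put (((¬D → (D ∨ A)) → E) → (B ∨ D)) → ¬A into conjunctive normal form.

(((¬D → (D ∨ A)) → E) → (B ∨ D)) → ¬A
≡ ¬(((¬D → (D ∨ A)) → E) → (B ∨ D)) ∨ ¬A   — eliminate →
≡ ¬(¬((¬D → (D ∨ A)) → E) ∨ B ∨ D) ∨ ¬A   — eliminate →
≡ ¬(¬(¬(¬D → (D ∨ A)) ∨ E) ∨ B ∨ D) ∨ ¬A   — eliminate →
≡ ¬(¬(¬(¬¬D ∨ D ∨ A) ∨ E) ∨ B ∨ D) ∨ ¬A   — eliminate →
≡ (¬¬(¬(¬¬D ∨ D ∨ A) ∨ E) ∧ ¬B ∧ ¬D) ∨ ¬A   — De Morgan
≡ ((¬(¬¬D ∨ D ∨ A) ∨ E) ∧ ¬B ∧ ¬D) ∨ ¬A   — double negation
≡ (((¬¬¬D ∧ ¬D ∧ ¬A) ∨ E) ∧ ¬B ∧ ¬D) ∨ ¬A   — De Morgan
≡ (((¬D ∧ ¬D ∧ ¬A) ∨ E) ∧ ¬B ∧ ¬D) ∨ ¬A   — double negation
≡ (¬D ∨ E ∨ ¬A) ∧ (¬D ∨ E ∨ ¬A) ∧ (¬A ∨ E ∨ ¬A) ∧ (¬B ∨ ¬A) ∧ (¬D ∨ ¬A)   — distribute ∨ over ∧
≡ (¬A ∨ E) ∧ (¬B ∨ ¬A) ∧ (¬D ∨ ¬A)   — simplify

(¬A ∨ E) ∧ (¬B ∨ ¬A) ∧ (¬D ∨ ¬A)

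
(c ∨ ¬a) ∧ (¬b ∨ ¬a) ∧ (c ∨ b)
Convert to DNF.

(c ∧ ¬b) ∨ (c ∧ ¬a) ∨ (¬a ∧ b)

(c ∨ ¬a) ∧ (¬b ∨ ¬a) ∧ (c ∨ b)
= (c ∧ ¬b ∧ c) ∨ (c ∧ ¬b ∧ b) ∨ (c ∧ ¬a ∧ c) ∨ (c ∧ ¬a ∧ b) ∨ (¬a ∧ ¬b ∧ c) ∨ (¬a ∧ ¬b ∧ b) ∨ (¬a ∧ ¬a ∧ c) ∨ (¬a ∧ ¬a ∧ b)   [distribute ∧ over ∨]
= (c ∧ ¬b) ∨ (c ∧ ¬a) ∨ (¬a ∧ b)   [simplify]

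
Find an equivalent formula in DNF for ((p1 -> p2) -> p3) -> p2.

((p1 -> p2) -> p3) -> p2
≡ ~((p1 -> p2) -> p3) | p2   [eliminate ->]
≡ ~(~(p1 -> p2) | p3) | p2   [eliminate ->]
≡ ~(~(~p1 | p2) | p3) | p2   [eliminate ->]
≡ (~~(~p1 | p2) & ~p3) | p2   [De Morgan]
≡ ((~p1 | p2) & ~p3) | p2   [double negation]
≡ (~p1 & ~p3) | (p2 & ~p3) | p2   [distribute & over |]
≡ (~p1 & ~p3) | p2   [simplify]

(~p1 & ~p3) | p2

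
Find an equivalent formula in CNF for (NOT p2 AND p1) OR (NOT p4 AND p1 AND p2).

(NOT p2 AND p1) OR (NOT p4 AND p1 AND p2)
⇔ (NOT p2 OR NOT p4) AND (NOT p2 OR p1) AND (NOT p2 OR p2) AND (p1 OR NOT p4) AND (p1 OR p1) AND (p1 OR p2)   [distribute OR over AND]
⇔ (NOT p2 OR NOT p4) AND p1   [simplify]

(NOT p2 OR NOT p4) AND p1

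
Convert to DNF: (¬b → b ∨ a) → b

(¬b → b ∨ a) → b
≡ ¬(¬b → b ∨ a) ∨ b   (eliminate →)
≡ ¬(¬¬b ∨ b ∨ a) ∨ b   (eliminate →)
≡ ¬¬¬b ∧ ¬b ∧ ¬a ∨ b   (De Morgan)
≡ ¬b ∧ ¬b ∧ ¬a ∨ b   (double negation)
≡ ¬b ∧ ¬a ∨ b   (simplify)

¬b ∧ ¬a ∨ b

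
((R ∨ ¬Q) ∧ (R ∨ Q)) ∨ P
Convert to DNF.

R ∨ P

((R ∨ ¬Q) ∧ (R ∨ Q)) ∨ P
≡ (R ∧ R) ∨ (R ∧ Q) ∨ (¬Q ∧ R) ∨ (¬Q ∧ Q) ∨ P   (distribute ∧ over ∨)
≡ R ∨ P   (simplify)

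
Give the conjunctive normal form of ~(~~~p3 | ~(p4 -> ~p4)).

~(~~~p3 | ~(p4 -> ~p4))
≡ ~(~~~p3 | ~(~p4 | ~p4))   (eliminate ->)
≡ ~~~~p3 & ~~(~p4 | ~p4)   (De Morgan)
≡ ~~p3 & ~~(~p4 | ~p4)   (double negation)
≡ p3 & ~~(~p4 | ~p4)   (double negation)
≡ p3 & (~p4 | ~p4)   (double negation)
≡ p3 & ~p4   (simplify)

p3 & ~p4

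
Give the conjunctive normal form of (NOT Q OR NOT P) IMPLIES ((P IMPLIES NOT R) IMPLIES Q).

(Q OR P) AND (Q OR R)

(NOT Q OR NOT P) IMPLIES ((P IMPLIES NOT R) IMPLIES Q)
⇔ NOT (NOT Q OR NOT P) OR ((P IMPLIES NOT R) IMPLIES Q)   [eliminate IMPLIES]
⇔ NOT (NOT Q OR NOT P) OR NOT (P IMPLIES NOT R) OR Q   [eliminate IMPLIES]
⇔ NOT (NOT Q OR NOT P) OR NOT (NOT P OR NOT R) OR Q   [eliminate IMPLIES]
⇔ (NOT NOT Q AND NOT NOT P) OR NOT (NOT P OR NOT R) OR Q   [De Morgan]
⇔ (Q AND NOT NOT P) OR NOT (NOT P OR NOT R) OR Q   [double negation]
⇔ (Q AND P) OR NOT (NOT P OR NOT R) OR Q   [double negation]
⇔ (Q AND P) OR (NOT NOT P AND NOT NOT R) OR Q   [De Morgan]
⇔ (Q AND P) OR (P AND NOT NOT R) OR Q   [double negation]
⇔ (Q AND P) OR (P AND R) OR Q   [double negation]
⇔ (Q OR P OR Q) AND (Q OR R OR Q) AND (P OR P OR Q) AND (P OR R OR Q)   [distribute OR over AND]
⇔ (Q OR P) AND (Q OR R)   [simplify]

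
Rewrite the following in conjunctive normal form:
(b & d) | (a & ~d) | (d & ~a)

(b & d) | (a & ~d) | (d & ~a)
⇔ (b | a | d) & (b | a | ~a) & (b | ~d | d) & (b | ~d | ~a) & (d | a | d) & (d | a | ~a) & (d | ~d | d) & (d | ~d | ~a)   [distribute | over &]
⇔ (b | ~d | ~a) & (d | a)   [simplify]

(b | ~d | ~a) & (d | a)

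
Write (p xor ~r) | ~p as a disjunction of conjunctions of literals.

(p xor ~r) | ~p
≡ (p & ~~r) | (~p & ~r) | ~p   [expand xor]
≡ (p & r) | (~p & ~r) | ~p   [double negation]
≡ (p & r) | ~p   [simplify]

(p & r) | ~p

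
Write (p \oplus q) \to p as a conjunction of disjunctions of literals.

(p \oplus q) \to p
≡ \lnot (p \oplus q) \lor p
≡ \lnot ((p \lor q) \land \lnot (p \land q)) \lor p
≡ \lnot (p \lor q) \lor \lnot \lnot (p \land q) \lor p
≡ (\lnot p \land \lnot q) \lor \lnot \lnot (p \land q) \lor p
≡ (\lnot p \land \lnot q) \lor (p \land q) \lor p
≡ (\lnot p \lor p \lor p) \land (\lnot p \lor q \lor p) \land (\lnot q \lor p \lor p) \land (\lnot q \lor q \lor p)
≡ \lnot q \lor p

\lnot q \lor p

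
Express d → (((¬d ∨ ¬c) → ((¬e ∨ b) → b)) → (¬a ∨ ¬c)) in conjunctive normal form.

¬d ∨ ¬c ∨ ¬a

d → (((¬d ∨ ¬c) → ((¬e ∨ b) → b)) → (¬a ∨ ¬c))
≡ ¬d ∨ (((¬d ∨ ¬c) → ((¬e ∨ b) → b)) → (¬a ∨ ¬c))   [eliminate →]
≡ ¬d ∨ ¬((¬d ∨ ¬c) → ((¬e ∨ b) → b)) ∨ ¬a ∨ ¬c   [eliminate →]
≡ ¬d ∨ ¬(¬(¬d ∨ ¬c) ∨ ((¬e ∨ b) → b)) ∨ ¬a ∨ ¬c   [eliminate →]
≡ ¬d ∨ ¬(¬(¬d ∨ ¬c) ∨ ¬(¬e ∨ b) ∨ b) ∨ ¬a ∨ ¬c   [eliminate →]
≡ ¬d ∨ (¬¬(¬d ∨ ¬c) ∧ ¬¬(¬e ∨ b) ∧ ¬b) ∨ ¬a ∨ ¬c   [De Morgan]
≡ ¬d ∨ ((¬d ∨ ¬c) ∧ ¬¬(¬e ∨ b) ∧ ¬b) ∨ ¬a ∨ ¬c   [double negation]
≡ ¬d ∨ ((¬d ∨ ¬c) ∧ (¬e ∨ b) ∧ ¬b) ∨ ¬a ∨ ¬c   [double negation]
≡ (¬d ∨ ¬d ∨ ¬c ∨ ¬a ∨ ¬c) ∧ (¬d ∨ ¬e ∨ b ∨ ¬a ∨ ¬c) ∧ (¬d ∨ ¬b ∨ ¬a ∨ ¬c)   [distribute ∨ over ∧]
≡ ¬d ∨ ¬c ∨ ¬a   [simplify]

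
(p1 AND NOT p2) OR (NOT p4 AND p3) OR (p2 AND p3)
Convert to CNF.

(p1 AND NOT p2) OR (NOT p4 AND p3) OR (p2 AND p3)
= (p1 OR NOT p4 OR p2) AND (p1 OR NOT p4 OR p3) AND (p1 OR p3 OR p2) AND (p1 OR p3 OR p3) AND (NOT p2 OR NOT p4 OR p2) AND (NOT p2 OR NOT p4 OR p3) AND (NOT p2 OR p3 OR p2) AND (NOT p2 OR p3 OR p3)   [distribute OR over AND]
= (p1 OR NOT p4 OR p2) AND (p1 OR p3) AND (NOT p2 OR p3)   [simplify]

(p1 OR NOT p4 OR p2) AND (p1 OR p3) AND (NOT p2 OR p3)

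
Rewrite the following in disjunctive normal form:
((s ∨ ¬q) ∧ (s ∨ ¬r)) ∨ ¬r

s ∨ ¬r

((s ∨ ¬q) ∧ (s ∨ ¬r)) ∨ ¬r
≡ (s ∧ s) ∨ (s ∧ ¬r) ∨ (¬q ∧ s) ∨ (¬q ∧ ¬r) ∨ ¬r
≡ s ∨ ¬r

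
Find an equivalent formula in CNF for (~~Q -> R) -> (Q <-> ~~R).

Q | ~R

(~~Q -> R) -> (Q <-> ~~R)
⇔ ~(~~Q -> R) | (Q <-> ~~R)   (eliminate ->)
⇔ ~(~~~Q | R) | (Q <-> ~~R)   (eliminate ->)
⇔ ~(~~~Q | R) | ((Q -> ~~R) & (~~R -> Q))   (eliminate <->)
⇔ ~(~~~Q | R) | ((~Q | ~~R) & (~~R -> Q))   (eliminate ->)
⇔ ~(~~~Q | R) | ((~Q | ~~R) & (~~~R | Q))   (eliminate ->)
⇔ (~~~~Q & ~R) | ((~Q | ~~R) & (~~~R | Q))   (De Morgan)
⇔ (~~Q & ~R) | ((~Q | ~~R) & (~~~R | Q))   (double negation)
⇔ (Q & ~R) | ((~Q | ~~R) & (~~~R | Q))   (double negation)
⇔ (Q & ~R) | ((~Q | R) & (~~~R | Q))   (double negation)
⇔ (Q & ~R) | ((~Q | R) & (~R | Q))   (double negation)
⇔ (Q | ~Q | R) & (Q | ~R | Q) & (~R | ~Q | R) & (~R | ~R | Q)   (distribute | over &)
⇔ Q | ~R   (simplify)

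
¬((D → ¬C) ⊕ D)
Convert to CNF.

D ∧ (¬D ∨ ¬C)

¬((D → ¬C) ⊕ D)
≡ ¬(((D → ¬C) ∨ D) ∧ ¬((D → ¬C) ∧ D))   [expand ⊕]
≡ ¬((¬D ∨ ¬C ∨ D) ∧ ¬((D → ¬C) ∧ D))   [eliminate →]
≡ ¬((¬D ∨ ¬C ∨ D) ∧ ¬((¬D ∨ ¬C) ∧ D))   [eliminate →]
≡ ¬(¬D ∨ ¬C ∨ D) ∨ ¬¬((¬D ∨ ¬C) ∧ D)   [De Morgan]
≡ (¬¬D ∧ ¬¬C ∧ ¬D) ∨ ¬¬((¬D ∨ ¬C) ∧ D)   [De Morgan]
≡ (D ∧ ¬¬C ∧ ¬D) ∨ ¬¬((¬D ∨ ¬C) ∧ D)   [double negation]
≡ (D ∧ C ∧ ¬D) ∨ ¬¬((¬D ∨ ¬C) ∧ D)   [double negation]
≡ (D ∧ C ∧ ¬D) ∨ ((¬D ∨ ¬C) ∧ D)   [double negation]
≡ (D ∨ ¬D ∨ ¬C) ∧ (D ∨ D) ∧ (C ∨ ¬D ∨ ¬C) ∧ (C ∨ D) ∧ (¬D ∨ ¬D ∨ ¬C) ∧ (¬D ∨ D)   [distribute ∨ over ∧]
≡ D ∧ (¬D ∨ ¬C)   [simplify]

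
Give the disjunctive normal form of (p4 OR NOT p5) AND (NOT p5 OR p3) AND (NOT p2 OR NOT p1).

(p4 AND p3 AND NOT p2) OR (p4 AND p3 AND NOT p1) OR (NOT p5 AND NOT p2) OR (NOT p5 AND NOT p1)

(p4 OR NOT p5) AND (NOT p5 OR p3) AND (NOT p2 OR NOT p1)
≡ (p4 AND NOT p5 AND NOT p2) OR (p4 AND NOT p5 AND NOT p1) OR (p4 AND p3 AND NOT p2) OR (p4 AND p3 AND NOT p1) OR (NOT p5 AND NOT p5 AND NOT p2) OR (NOT p5 AND NOT p5 AND NOT p1) OR (NOT p5 AND p3 AND NOT p2) OR (NOT p5 AND p3 AND NOT p1)   [distribute AND over OR]
≡ (p4 AND p3 AND NOT p2) OR (p4 AND p3 AND NOT p1) OR (NOT p5 AND NOT p2) OR (NOT p5 AND NOT p1)   [simplify]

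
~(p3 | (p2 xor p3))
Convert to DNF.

~p3 & ~p2

~(p3 | (p2 xor p3))
⇔ ~(p3 | (p2 & ~p3) | (~p2 & p3))   — expand xor
⇔ ~p3 & ~(p2 & ~p3) & ~(~p2 & p3)   — De Morgan
⇔ ~p3 & (~p2 | ~~p3) & ~(~p2 & p3)   — De Morgan
⇔ ~p3 & (~p2 | p3) & ~(~p2 & p3)   — double negation
⇔ ~p3 & (~p2 | p3) & (~~p2 | ~p3)   — De Morgan
⇔ ~p3 & (~p2 | p3) & (p2 | ~p3)   — double negation
⇔ (~p3 & ~p2 & p2) | (~p3 & ~p2 & ~p3) | (~p3 & p3 & p2) | (~p3 & p3 & ~p3)   — distribute & over |
⇔ ~p3 & ~p2   — simplify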